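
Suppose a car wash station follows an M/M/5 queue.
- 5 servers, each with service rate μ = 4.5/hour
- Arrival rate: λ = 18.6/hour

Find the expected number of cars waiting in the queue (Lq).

Traffic intensity: ρ = λ/(cμ) = 18.6/(5×4.5) = 0.8267
Since ρ = 0.8267 < 1, system is stable.
Offered load a = λ/μ = cρ = 18.6/4.5 = 4.1333
P₀ = [ Σₙ₌₀^4 aⁿ/n! + a^5/(5!(1-ρ)) ]⁻¹
Σ = a^0/0! + a^1/1! + a^2/2! + a^3/3! + a^4/4! = 1.0000 + 4.1333 + 8.5422 + 11.7693 + 12.1616 = 37.6064
a^5/(5!(1-ρ)) = 1206.4301/(120 × 0.17333333) = 58.0014
P₀ = 1/(37.6064 + 58.0014) = 0.01046
Lq = P₀·a^5·ρ / (5!(1-ρ)²) = 0.0104594 × 1206.4301 × 0.826667 / (120 × 0.0300444) = 2.8933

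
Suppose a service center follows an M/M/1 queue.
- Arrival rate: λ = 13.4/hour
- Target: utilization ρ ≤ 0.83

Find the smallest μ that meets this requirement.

ρ = λ/μ, so μ = λ/ρ
μ ≥ 13.4/0.83 = 16.1446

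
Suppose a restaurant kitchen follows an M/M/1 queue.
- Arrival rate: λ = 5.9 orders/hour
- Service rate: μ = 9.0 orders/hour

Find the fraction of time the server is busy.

Server utilization: ρ = λ/μ
ρ = 5.9/9.0 = 0.6556
The server is busy 65.56% of the time.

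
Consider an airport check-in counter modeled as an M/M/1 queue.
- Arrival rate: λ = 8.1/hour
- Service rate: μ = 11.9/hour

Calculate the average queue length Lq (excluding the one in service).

ρ = λ/μ = 8.1/11.9 = 0.6807
For M/M/1: Lq = λ²/(μ(μ-λ))
Lq = 65.61/(11.9 × 3.80)
Lq = 1.4509 passengers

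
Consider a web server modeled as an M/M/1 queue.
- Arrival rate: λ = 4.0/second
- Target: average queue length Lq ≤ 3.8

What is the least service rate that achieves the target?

For M/M/1: Lq = λ²/(μ(μ-λ))
Need Lq ≤ 3.8, i.e. μ(μ-λ) ≥ λ²/3.8
μ² - 4.0μ - 16.00/3.8 ≥ 0  →  μ² - 4.0μ - 4.21053 ≥ 0
Quadratic formula (positive root): μ = [λ + √(λ² + 4×4.21053)]/2
Discriminant: 16.00 + 4×4.21053 = 32.8421, √32.8421 = 5.7308
μ ≥ (4.0 + 5.7308)/2 = 4.8654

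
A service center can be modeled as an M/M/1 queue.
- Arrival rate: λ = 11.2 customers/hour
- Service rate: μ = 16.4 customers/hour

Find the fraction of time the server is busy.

Server utilization: ρ = λ/μ
ρ = 11.2/16.4 = 0.6829
The server is busy 68.29% of the time.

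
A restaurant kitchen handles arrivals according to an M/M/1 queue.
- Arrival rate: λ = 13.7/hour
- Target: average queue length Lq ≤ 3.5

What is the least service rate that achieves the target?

For M/M/1: Lq = λ²/(μ(μ-λ))
Need Lq ≤ 3.5, i.e. μ(μ-λ) ≥ λ²/3.5
μ² - 13.7μ - 187.69/3.5 ≥ 0  →  μ² - 13.7μ - 53.625714 ≥ 0
Quadratic formula (positive root): μ = [λ + √(λ² + 4×53.625714)]/2
Discriminant: 187.69 + 4×53.625714 = 402.1929, √402.1929 = 20.05475
μ ≥ (13.7 + 20.05475)/2 = 16.8774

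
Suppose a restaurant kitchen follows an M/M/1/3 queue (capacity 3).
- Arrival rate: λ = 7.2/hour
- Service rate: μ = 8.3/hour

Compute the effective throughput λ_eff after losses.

ρ = λ/μ = 7.2/8.3 = 0.86747
P₀ = (1-ρ)/(1-ρ^(K+1)) = (1-0.86747)/(1-0.86747^4) = 0.13253/0.43374 = 0.3056
P_K = P₀×ρ^K = 0.3056 × 0.86747^3 = 0.3056 × 0.6528 = 0.1995
λ_eff = λ(1-P_K) = 7.2 × (1 - 0.19946) = 7.2 × 0.80054 = 5.7639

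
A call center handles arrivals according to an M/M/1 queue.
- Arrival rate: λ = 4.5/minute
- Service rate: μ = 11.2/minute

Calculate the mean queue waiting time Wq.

First, compute utilization: ρ = λ/μ = 4.5/11.2 = 0.4018
For M/M/1: Wq = λ/(μ(μ-λ))
Wq = 4.5/(11.2 × (11.2-4.5))
Wq = 4.5/(11.2 × 6.70)
Wq = 0.05997 minutes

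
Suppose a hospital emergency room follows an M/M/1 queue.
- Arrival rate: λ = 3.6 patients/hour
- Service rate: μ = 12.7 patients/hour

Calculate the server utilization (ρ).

Server utilization: ρ = λ/μ
ρ = 3.6/12.7 = 0.2835
The server is busy 28.35% of the time.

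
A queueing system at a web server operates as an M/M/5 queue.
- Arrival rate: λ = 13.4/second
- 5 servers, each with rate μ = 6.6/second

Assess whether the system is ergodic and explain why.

Stability requires ρ = λ/(cμ) < 1
ρ = 13.4/(5 × 6.6) = 13.4/33.00 = 0.4061
Since 0.4061 < 1, the system is STABLE.
The servers are busy 40.61% of the time.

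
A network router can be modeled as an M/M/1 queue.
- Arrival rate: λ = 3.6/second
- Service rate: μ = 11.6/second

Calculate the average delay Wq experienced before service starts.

First, compute utilization: ρ = λ/μ = 3.6/11.6 = 0.3103
For M/M/1: Wq = λ/(μ(μ-λ))
Wq = 3.6/(11.6 × (11.6-3.6))
Wq = 3.6/(11.6 × 8.00)
Wq = 0.03879 seconds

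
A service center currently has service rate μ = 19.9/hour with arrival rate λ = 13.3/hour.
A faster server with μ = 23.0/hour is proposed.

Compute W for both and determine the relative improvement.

System 1: ρ₁ = 13.3/19.9 = 0.6683, W₁ = 1/(19.9-13.3) = 0.15152
System 2: ρ₂ = 13.3/23.0 = 0.5783, W₂ = 1/(23.0-13.3) = 0.10309
Improvement: (W₁-W₂)/W₁ = (0.15152-0.10309)/0.15152 = 31.96%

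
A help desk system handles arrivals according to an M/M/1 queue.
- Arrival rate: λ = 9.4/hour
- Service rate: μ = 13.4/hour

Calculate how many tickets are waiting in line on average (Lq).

ρ = λ/μ = 9.4/13.4 = 0.7015
For M/M/1: Lq = λ²/(μ(μ-λ))
Lq = 88.36/(13.4 × 4.00)
Lq = 1.6485 tickets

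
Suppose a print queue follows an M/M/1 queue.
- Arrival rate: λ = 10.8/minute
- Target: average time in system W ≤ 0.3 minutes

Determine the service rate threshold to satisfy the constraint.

For M/M/1: W = 1/(μ-λ)
Need W ≤ 0.3, so 1/(μ-λ) ≤ 0.3
μ - λ ≥ 1/0.3 = 3.3333
μ ≥ 10.8 + 3.3333 = 14.1333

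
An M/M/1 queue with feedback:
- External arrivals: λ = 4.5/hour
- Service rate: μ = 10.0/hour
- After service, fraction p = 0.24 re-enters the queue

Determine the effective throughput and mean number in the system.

Effective arrival rate: λ_eff = λ/(1-p) = 4.5/(1-0.24) = 4.5/0.76 = 5.9211
ρ = λ_eff/μ = 5.9211/10.0 = 0.5921
L = ρ/(1-ρ) = 0.5921/(1-0.5921) = 1.4516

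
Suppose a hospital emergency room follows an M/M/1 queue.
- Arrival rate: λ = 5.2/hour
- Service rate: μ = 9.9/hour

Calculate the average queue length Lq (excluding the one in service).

ρ = λ/μ = 5.2/9.9 = 0.5253
For M/M/1: Lq = λ²/(μ(μ-λ))
Lq = 27.04/(9.9 × 4.70)
Lq = 0.5811 patients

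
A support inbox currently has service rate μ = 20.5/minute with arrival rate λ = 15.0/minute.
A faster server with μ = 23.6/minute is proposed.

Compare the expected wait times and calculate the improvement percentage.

System 1: ρ₁ = 15.0/20.5 = 0.7317, W₁ = 1/(20.5-15.0) = 0.18182
System 2: ρ₂ = 15.0/23.6 = 0.6356, W₂ = 1/(23.6-15.0) = 0.11628
Improvement: (W₁-W₂)/W₁ = (0.18182-0.11628)/0.18182 = 36.05%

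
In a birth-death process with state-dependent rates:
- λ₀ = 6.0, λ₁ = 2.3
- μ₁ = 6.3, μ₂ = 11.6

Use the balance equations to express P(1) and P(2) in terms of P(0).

Balance equations:
State 0: λ₀P₀ = μ₁P₁ → P₁ = (λ₀/μ₁)P₀ = (6.0/6.3)P₀ = 0.9524P₀
State 1: P₂ = (λ₀λ₁)/(μ₁μ₂)P₀ = (6.0×2.3)/(6.3×11.6)P₀ = 0.1888P₀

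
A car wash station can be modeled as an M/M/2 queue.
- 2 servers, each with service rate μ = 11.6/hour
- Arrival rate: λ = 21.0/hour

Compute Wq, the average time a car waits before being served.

Traffic intensity: ρ = λ/(cμ) = 21.0/(2×11.6) = 0.9052
Since ρ = 0.9052 < 1, system is stable.
Offered load a = λ/μ = cρ = 21.0/11.6 = 1.8103
P₀ = [ Σₙ₌₀^1 aⁿ/n! + a^2/(2!(1-ρ)) ]⁻¹
Σ = a^0/0! + a^1/1! = 1.0000 + 1.8103 = 2.8103
a^2/(2!(1-ρ)) = 3.27735/(2 × 0.0948276) = 17.2806
P₀ = 1/(2.8103 + 17.2806) = 0.04977
Lq = P₀·a^2·ρ / (2!(1-ρ)²) = 0.0497738 × 3.27735 × 0.905172 / (2 × 0.00899227) = 8.2102
Wq = Lq/λ = 8.2102/21.0 = 0.3910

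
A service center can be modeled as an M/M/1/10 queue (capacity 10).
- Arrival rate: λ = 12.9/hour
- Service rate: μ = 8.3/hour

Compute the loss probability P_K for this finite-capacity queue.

ρ = λ/μ = 12.9/8.3 = 1.55422
P₀ = (1-ρ)/(1-ρ^(K+1)) = (1-1.55422)/(1-1.55422^11) = -0.5542/-126.8314 = 0.004370
P_K = P₀×ρ^K = 0.004370 × 1.55422^10 = 0.004370 × 82.2479 = 0.3594
Blocking probability = 35.94%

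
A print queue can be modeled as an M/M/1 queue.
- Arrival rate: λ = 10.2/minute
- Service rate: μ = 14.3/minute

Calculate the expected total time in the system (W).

First, compute utilization: ρ = λ/μ = 10.2/14.3 = 0.7133
For M/M/1: W = 1/(μ-λ)
W = 1/(14.3-10.2) = 1/4.10
W = 0.2439 minutes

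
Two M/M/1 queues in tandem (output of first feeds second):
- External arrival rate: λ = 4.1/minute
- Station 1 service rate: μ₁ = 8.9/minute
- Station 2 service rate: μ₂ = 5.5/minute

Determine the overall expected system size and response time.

By Jackson's theorem, each station behaves as independent M/M/1.
Station 1: ρ₁ = 4.1/8.9 = 0.4607, L₁ = ρ₁/(1-ρ₁) = λ/(μ₁-λ) = 4.1/4.80 = 0.854167
Station 2: ρ₂ = 4.1/5.5 = 0.7455, L₂ = ρ₂/(1-ρ₂) = λ/(μ₂-λ) = 4.1/1.40 = 2.92857
Total: L = L₁ + L₂ = 0.854167 + 2.92857 = 3.7827
W = L/λ = 3.7827/4.1 = 0.9226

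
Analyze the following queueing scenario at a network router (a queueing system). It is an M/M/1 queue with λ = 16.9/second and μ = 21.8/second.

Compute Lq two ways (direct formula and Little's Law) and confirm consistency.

Method 1 (direct): Lq = λ²/(μ(μ-λ)) = 285.61/(21.8 × 4.90) = 2.6738

Method 2 (Little's Law):
W = 1/(μ-λ) = 1/4.90 = 0.20408163
Wq = W - 1/μ = 0.20408163 - 0.045871560 = 0.1582101
Lq = λWq = 16.9 × 0.1582101 = 2.6738 ✔ (matches Method 1)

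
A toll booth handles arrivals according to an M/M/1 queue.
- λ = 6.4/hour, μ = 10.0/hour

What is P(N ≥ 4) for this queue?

ρ = λ/μ = 6.4/10.0 = 0.6400
P(N ≥ n) = ρⁿ
P(N ≥ 4) = 0.6400^4
P(N ≥ 4) = 0.1678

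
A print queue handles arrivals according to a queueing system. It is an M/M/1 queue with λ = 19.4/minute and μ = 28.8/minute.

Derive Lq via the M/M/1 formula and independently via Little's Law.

Method 1 (direct): Lq = λ²/(μ(μ-λ)) = 376.36/(28.8 × 9.40) = 1.3902

Method 2 (Little's Law):
W = 1/(μ-λ) = 1/9.40 = 0.10638
Wq = W - 1/μ = 0.10638 - 0.034722 = 0.07166
Lq = λWq = 19.4 × 0.07166 = 1.3902 ✔ (matches Method 1)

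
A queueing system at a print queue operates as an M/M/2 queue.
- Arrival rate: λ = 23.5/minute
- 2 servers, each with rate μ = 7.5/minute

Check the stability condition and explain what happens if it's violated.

Stability requires ρ = λ/(cμ) < 1
ρ = 23.5/(2 × 7.5) = 23.5/15.00 = 1.5667
Since 1.5667 ≥ 1, the system is UNSTABLE.
Need c > λ/μ = 23.5/7.5 = 3.13.
Minimum servers needed: c = 4.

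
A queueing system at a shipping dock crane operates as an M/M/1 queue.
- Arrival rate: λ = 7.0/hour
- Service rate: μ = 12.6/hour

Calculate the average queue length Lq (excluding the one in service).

ρ = λ/μ = 7.0/12.6 = 0.5556
For M/M/1: Lq = λ²/(μ(μ-λ))
Lq = 49.00/(12.6 × 5.60)
Lq = 0.6944 containers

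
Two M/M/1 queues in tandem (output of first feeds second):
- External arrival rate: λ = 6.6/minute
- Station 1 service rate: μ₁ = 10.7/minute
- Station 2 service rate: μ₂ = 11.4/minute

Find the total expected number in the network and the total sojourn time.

By Jackson's theorem, each station behaves as independent M/M/1.
Station 1: ρ₁ = 6.6/10.7 = 0.6168, L₁ = ρ₁/(1-ρ₁) = λ/(μ₁-λ) = 6.6/4.10 = 1.6098
Station 2: ρ₂ = 6.6/11.4 = 0.5789, L₂ = ρ₂/(1-ρ₂) = λ/(μ₂-λ) = 6.6/4.80 = 1.3750
Total: L = L₁ + L₂ = 1.6098 + 1.3750 = 2.9848
W = L/λ = 2.9848/6.6 = 0.4522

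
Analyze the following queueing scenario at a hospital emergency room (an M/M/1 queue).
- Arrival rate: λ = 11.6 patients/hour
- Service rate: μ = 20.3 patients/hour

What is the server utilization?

Server utilization: ρ = λ/μ
ρ = 11.6/20.3 = 0.5714
The server is busy 57.14% of the time.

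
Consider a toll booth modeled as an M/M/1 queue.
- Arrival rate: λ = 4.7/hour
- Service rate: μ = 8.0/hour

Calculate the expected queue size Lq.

ρ = λ/μ = 4.7/8.0 = 0.5875
For M/M/1: Lq = λ²/(μ(μ-λ))
Lq = 22.09/(8.0 × 3.30)
Lq = 0.8367 vehicles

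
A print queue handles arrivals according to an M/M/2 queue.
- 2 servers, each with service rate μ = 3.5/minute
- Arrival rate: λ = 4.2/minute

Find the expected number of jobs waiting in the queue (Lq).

Traffic intensity: ρ = λ/(cμ) = 4.2/(2×3.5) = 0.6000
Since ρ = 0.6000 < 1, system is stable.
Offered load a = λ/μ = cρ = 4.2/3.5 = 1.2000
P₀ = [ Σₙ₌₀^1 aⁿ/n! + a^2/(2!(1-ρ)) ]⁻¹
Σ = a^0/0! + a^1/1! = 1.0000 + 1.2000 = 2.2000
a^2/(2!(1-ρ)) = 1.4400/(2 × 0.4000) = 1.8000
P₀ = 1/(2.2000 + 1.8000) = 0.2500
Lq = P₀·a^2·ρ / (2!(1-ρ)²) = 0.2500 × 1.4400 × 0.6000 / (2 × 0.1600) = 0.6750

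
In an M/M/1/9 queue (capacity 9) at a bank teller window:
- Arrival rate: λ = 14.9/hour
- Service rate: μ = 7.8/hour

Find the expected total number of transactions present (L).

ρ = λ/μ = 14.9/7.8 = 1.91026
P₀ = (1-ρ)/(1-ρ^(K+1)) = (1-1.91026)/(1-1.91026^10) = -0.9103/-646.0306 = 0.001409
P_K = P₀×ρ^K = 0.001409 × 1.91026^9 = 0.001409 × 338.7134 = 0.4772
L = ρ[1 - (K+1)ρ^K + Kρ^(K+1)] / [(1-ρ)(1-ρ^(K+1))]
L = 1.91026 × (1 - 10×338.7134 + 9×647.0306) / ((1 - 1.91026) × (1 - 647.0306)) = 7.9169 transactions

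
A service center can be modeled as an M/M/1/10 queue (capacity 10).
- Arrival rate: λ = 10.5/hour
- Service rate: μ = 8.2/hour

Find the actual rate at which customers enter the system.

ρ = λ/μ = 10.5/8.2 = 1.28049
P₀ = (1-ρ)/(1-ρ^(K+1)) = (1-1.28049)/(1-1.28049^11) = -0.2805/-14.1753 = 0.01979
P_K = P₀×ρ^K = 0.01979 × 1.28049^10 = 0.01979 × 11.8512 = 0.2345
λ_eff = λ(1-P_K) = 10.5 × (1 - 0.234501) = 10.5 × 0.7655 = 8.0377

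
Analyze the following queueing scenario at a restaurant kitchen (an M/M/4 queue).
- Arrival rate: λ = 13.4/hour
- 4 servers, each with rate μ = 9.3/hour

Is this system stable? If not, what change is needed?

Stability requires ρ = λ/(cμ) < 1
ρ = 13.4/(4 × 9.3) = 13.4/37.20 = 0.3602
Since 0.3602 < 1, the system is STABLE.
The servers are busy 36.02% of the time.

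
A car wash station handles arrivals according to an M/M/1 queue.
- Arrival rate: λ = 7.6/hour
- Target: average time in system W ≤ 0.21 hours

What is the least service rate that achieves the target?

For M/M/1: W = 1/(μ-λ)
Need W ≤ 0.21, so 1/(μ-λ) ≤ 0.21
μ - λ ≥ 1/0.21 = 4.7619
μ ≥ 7.6 + 4.7619 = 12.3619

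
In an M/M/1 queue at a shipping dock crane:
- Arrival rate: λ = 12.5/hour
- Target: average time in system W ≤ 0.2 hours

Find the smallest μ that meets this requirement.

For M/M/1: W = 1/(μ-λ)
Need W ≤ 0.2, so 1/(μ-λ) ≤ 0.2
μ - λ ≥ 1/0.2 = 5.0000
μ ≥ 12.5 + 5.0000 = 17.5000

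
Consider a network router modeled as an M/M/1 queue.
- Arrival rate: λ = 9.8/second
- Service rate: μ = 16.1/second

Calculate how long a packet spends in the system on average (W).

First, compute utilization: ρ = λ/μ = 9.8/16.1 = 0.6087
For M/M/1: W = 1/(μ-λ)
W = 1/(16.1-9.8) = 1/6.30
W = 0.1587 seconds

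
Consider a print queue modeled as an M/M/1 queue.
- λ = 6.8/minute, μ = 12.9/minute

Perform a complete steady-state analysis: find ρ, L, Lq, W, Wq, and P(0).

Step 1: ρ = λ/μ = 6.8/12.9 = 0.5271
Step 2: L = λ/(μ-λ) = 6.8/6.10 = 1.1148
Step 3: Lq = λ²/(μ(μ-λ)) = 46.24/(12.9×6.10) = 0.5876
Step 4: W = 1/(μ-λ) = 1/6.10 = 0.163934
Step 5: Wq = λ/(μ(μ-λ)) = 6.8/(12.9×6.10) = 0.08642
Step 6: P(0) = 1-ρ = 0.4729
Verify: L = λW = 6.8×0.163934 = 1.1148 ✔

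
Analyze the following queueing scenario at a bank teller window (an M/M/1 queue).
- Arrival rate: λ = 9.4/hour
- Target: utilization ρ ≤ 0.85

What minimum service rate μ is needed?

ρ = λ/μ, so μ = λ/ρ
μ ≥ 9.4/0.85 = 11.0588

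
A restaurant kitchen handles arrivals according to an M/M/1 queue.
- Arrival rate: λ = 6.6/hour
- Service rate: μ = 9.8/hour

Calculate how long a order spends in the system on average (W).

First, compute utilization: ρ = λ/μ = 6.6/9.8 = 0.6735
For M/M/1: W = 1/(μ-λ)
W = 1/(9.8-6.6) = 1/3.20
W = 0.3125 hours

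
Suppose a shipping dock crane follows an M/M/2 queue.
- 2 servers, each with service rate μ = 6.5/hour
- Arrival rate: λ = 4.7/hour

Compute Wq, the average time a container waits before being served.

Traffic intensity: ρ = λ/(cμ) = 4.7/(2×6.5) = 0.3615
Since ρ = 0.3615 < 1, system is stable.
Offered load a = λ/μ = cρ = 4.7/6.5 = 0.7231
P₀ = [ Σₙ₌₀^1 aⁿ/n! + a^2/(2!(1-ρ)) ]⁻¹
Σ = a^0/0! + a^1/1! = 1.0000 + 0.7231 = 1.7231
a^2/(2!(1-ρ)) = 0.52284/(2 × 0.63846) = 0.4095
P₀ = 1/(1.7231 + 0.4095) = 0.4689
Lq = P₀·a^2·ρ / (2!(1-ρ)²) = 0.4689 × 0.5228 × 0.3615 / (2 × 0.4076) = 0.1087
Wq = Lq/λ = 0.1087/4.7 = 0.02313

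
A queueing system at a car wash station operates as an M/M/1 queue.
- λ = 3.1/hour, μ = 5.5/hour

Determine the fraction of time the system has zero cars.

ρ = λ/μ = 3.1/5.5 = 0.5636
P(0) = 1 - ρ = 1 - 0.5636 = 0.4364
The server is idle 43.64% of the time.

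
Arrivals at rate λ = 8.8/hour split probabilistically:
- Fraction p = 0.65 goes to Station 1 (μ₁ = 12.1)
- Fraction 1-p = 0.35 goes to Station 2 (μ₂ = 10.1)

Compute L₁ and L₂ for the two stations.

Effective rates: λ₁ = 8.8×0.65 = 5.72, λ₂ = 8.8×0.35 = 3.08
Station 1: ρ₁ = 5.72/12.1 = 0.47273, L₁ = ρ₁/(1-ρ₁) = 0.47273/(1-0.47273) = 0.8966
Station 2: ρ₂ = 3.08/10.1 = 0.30495, L₂ = ρ₂/(1-ρ₂) = 0.30495/(1-0.30495) = 0.4387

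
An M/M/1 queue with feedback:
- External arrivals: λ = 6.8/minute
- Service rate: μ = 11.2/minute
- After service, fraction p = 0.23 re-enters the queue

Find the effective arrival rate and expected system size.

Effective arrival rate: λ_eff = λ/(1-p) = 6.8/(1-0.23) = 6.8/0.77 = 8.8312
ρ = λ_eff/μ = 8.8312/11.2 = 0.7885
L = ρ/(1-ρ) = 0.7885/(1-0.7885) = 3.7281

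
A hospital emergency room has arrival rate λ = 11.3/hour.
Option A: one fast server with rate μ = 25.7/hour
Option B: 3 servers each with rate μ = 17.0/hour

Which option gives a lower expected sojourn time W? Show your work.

Option A: single server μ = 25.7 (M/M/1)
  ρ_A = 11.3/25.7 = 0.4397
  W_A = 1/(μ-λ) = 1/(25.7-11.3) = 1/14.40 = 0.06944

Option B: 3 servers μ = 17.0 (M/M/3)
  ρ_B = λ/(cμ) = 11.3/(3×17.0) = 0.2216
  Offered load a = λ/μ = cρ = 11.3/17.0 = 0.6647
  P₀ = [ Σₙ₌₀^2 aⁿ/n! + a^3/(3!(1-ρ)) ]⁻¹
  Σ = a^0/0! + a^1/1! + a^2/2! = 1.0000 + 0.6647 + 0.2209 = 1.8856
  a^3/(3!(1-ρ)) = 0.29369/(6 × 0.77843) = 0.06288
  P₀ = 1/(1.8856 + 0.06288) = 0.5132
  Lq = P₀·a^3·ρ / (3!(1-ρ)²) = 0.5132 × 0.2937 × 0.2216 / (6 × 0.6060) = 0.009186
  Wq_B = Lq/λ = 0.0091855/11.3 = 0.00081288
  W_B = Wq_B + 1/μ = 0.00081288 + 0.058824 = 0.05964

Since W_B = 0.05964 < W_A = 0.06944, Option B (multiple servers) has the shorter time in system.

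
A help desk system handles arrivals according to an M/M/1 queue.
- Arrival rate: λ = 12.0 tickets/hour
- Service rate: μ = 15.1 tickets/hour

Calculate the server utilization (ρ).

Server utilization: ρ = λ/μ
ρ = 12.0/15.1 = 0.7947
The server is busy 79.47% of the time.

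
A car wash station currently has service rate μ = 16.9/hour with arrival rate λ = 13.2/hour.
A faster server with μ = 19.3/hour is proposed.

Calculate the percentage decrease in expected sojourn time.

System 1: ρ₁ = 13.2/16.9 = 0.7811, W₁ = 1/(16.9-13.2) = 0.270270
System 2: ρ₂ = 13.2/19.3 = 0.6839, W₂ = 1/(19.3-13.2) = 0.163934
Improvement: (W₁-W₂)/W₁ = (0.270270-0.163934)/0.270270 = 39.34%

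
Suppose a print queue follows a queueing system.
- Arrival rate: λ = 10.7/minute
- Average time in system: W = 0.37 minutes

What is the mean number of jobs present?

Little's Law: L = λW
L = 10.7 × 0.37 = 3.9590 jobs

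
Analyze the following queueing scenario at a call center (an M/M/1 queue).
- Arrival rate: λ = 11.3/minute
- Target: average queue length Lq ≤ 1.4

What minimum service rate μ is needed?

For M/M/1: Lq = λ²/(μ(μ-λ))
Need Lq ≤ 1.4, i.e. μ(μ-λ) ≥ λ²/1.4
μ² - 11.3μ - 127.69/1.4 ≥ 0  →  μ² - 11.3μ - 91.20714 ≥ 0
Quadratic formula (positive root): μ = [λ + √(λ² + 4×91.20714)]/2
Discriminant: 127.69 + 4×91.20714 = 492.5186, √492.5186 = 22.1928
μ ≥ (11.3 + 22.1928)/2 = 16.7464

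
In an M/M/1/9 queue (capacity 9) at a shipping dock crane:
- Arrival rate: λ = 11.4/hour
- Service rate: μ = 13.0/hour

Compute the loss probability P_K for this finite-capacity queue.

ρ = λ/μ = 11.4/13.0 = 0.876923
P₀ = (1-ρ)/(1-ρ^(K+1)) = (1-0.876923)/(1-0.876923^10) = 0.123077/0.731085 = 0.1683
P_K = P₀×ρ^K = 0.16835 × 0.876923^9 = 0.16835 × 0.30666 = 0.05163
Blocking probability = 5.16%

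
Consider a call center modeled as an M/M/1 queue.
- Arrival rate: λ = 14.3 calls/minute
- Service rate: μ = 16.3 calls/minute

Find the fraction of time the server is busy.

Server utilization: ρ = λ/μ
ρ = 14.3/16.3 = 0.8773
The server is busy 87.73% of the time.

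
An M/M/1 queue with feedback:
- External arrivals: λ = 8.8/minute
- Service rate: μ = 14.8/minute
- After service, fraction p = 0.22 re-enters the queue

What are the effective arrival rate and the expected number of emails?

Effective arrival rate: λ_eff = λ/(1-p) = 8.8/(1-0.22) = 8.8/0.78 = 11.2821
ρ = λ_eff/μ = 11.2821/14.8 = 0.7623
L = ρ/(1-ρ) = 0.7623/(1-0.7623) = 3.2070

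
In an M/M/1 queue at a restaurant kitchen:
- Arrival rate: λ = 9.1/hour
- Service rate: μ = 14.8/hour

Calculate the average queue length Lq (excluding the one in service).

ρ = λ/μ = 9.1/14.8 = 0.6149
For M/M/1: Lq = λ²/(μ(μ-λ))
Lq = 82.81/(14.8 × 5.70)
Lq = 0.9816 orders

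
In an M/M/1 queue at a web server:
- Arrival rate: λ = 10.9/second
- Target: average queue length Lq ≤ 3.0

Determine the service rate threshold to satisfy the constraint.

For M/M/1: Lq = λ²/(μ(μ-λ))
Need Lq ≤ 3.0, i.e. μ(μ-λ) ≥ λ²/3.0
μ² - 10.9μ - 118.81/3.0 ≥ 0  →  μ² - 10.9μ - 39.60333 ≥ 0
Quadratic formula (positive root): μ = [λ + √(λ² + 4×39.60333)]/2
Discriminant: 118.81 + 4×39.60333 = 277.2233, √277.2233 = 16.6500
μ ≥ (10.9 + 16.6500)/2 = 13.7750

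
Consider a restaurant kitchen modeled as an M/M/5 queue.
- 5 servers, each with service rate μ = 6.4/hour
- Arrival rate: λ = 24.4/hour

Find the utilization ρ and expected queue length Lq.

Traffic intensity: ρ = λ/(cμ) = 24.4/(5×6.4) = 0.7625
Since ρ = 0.7625 < 1, system is stable.
Offered load a = λ/μ = cρ = 24.4/6.4 = 3.8125
P₀ = [ Σₙ₌₀^4 aⁿ/n! + a^5/(5!(1-ρ)) ]⁻¹
Σ = a^0/0! + a^1/1! + a^2/2! + a^3/3! + a^4/4! = 1.0000 + 3.8125 + 7.2676 + 9.2359 + 8.8029 = 30.1189
a^5/(5!(1-ρ)) = 805.4698/(120 × 0.2375) = 28.2621
P₀ = 1/(30.1189 + 28.2621) = 0.01713
Lq = P₀·a^5·ρ / (5!(1-ρ)²) = 0.01713 × 805.4698 × 0.7625 / (120 × 0.05641) = 1.5542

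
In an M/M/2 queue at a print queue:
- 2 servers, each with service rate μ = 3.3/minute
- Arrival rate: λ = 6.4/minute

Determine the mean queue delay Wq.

Traffic intensity: ρ = λ/(cμ) = 6.4/(2×3.3) = 0.9697
Since ρ = 0.9697 < 1, system is stable.
Offered load a = λ/μ = cρ = 6.4/3.3 = 1.9394
P₀ = [ Σₙ₌₀^1 aⁿ/n! + a^2/(2!(1-ρ)) ]⁻¹
Σ = a^0/0! + a^1/1! = 1.0000 + 1.9394 = 2.9394
a^2/(2!(1-ρ)) = 3.761249/(2 × 0.03030303) = 62.0606
P₀ = 1/(2.9394 + 62.0606) = 0.01538
Lq = P₀·a^2·ρ / (2!(1-ρ)²) = 0.0153846 × 3.76125 × 0.969697 / (2 × 0.000918274) = 30.5529
Wq = Lq/λ = 30.5529/6.4 = 4.7739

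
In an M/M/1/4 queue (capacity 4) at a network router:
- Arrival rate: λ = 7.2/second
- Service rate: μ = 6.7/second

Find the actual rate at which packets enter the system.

ρ = λ/μ = 7.2/6.7 = 1.0746
P₀ = (1-ρ)/(1-ρ^(K+1)) = (1-1.0746)/(1-1.0746^5) = -0.07460/-0.4330 = 0.1723
P_K = P₀×ρ^K = 0.1723 × 1.0746^4 = 0.1723 × 1.3335 = 0.2298
λ_eff = λ(1-P_K) = 7.2 × (1 - 0.229773) = 7.2 × 0.770227 = 5.5456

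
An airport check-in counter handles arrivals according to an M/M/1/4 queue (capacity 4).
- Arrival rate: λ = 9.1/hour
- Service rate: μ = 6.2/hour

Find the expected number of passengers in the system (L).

ρ = λ/μ = 9.1/6.2 = 1.46774
P₀ = (1-ρ)/(1-ρ^(K+1)) = (1-1.46774)/(1-1.46774^5) = -0.4677/-5.8115 = 0.08048
P_K = P₀×ρ^K = 0.08048 × 1.46774^4 = 0.08048 × 4.6408 = 0.3735
L = ρ[1 - (K+1)ρ^K + Kρ^(K+1)] / [(1-ρ)(1-ρ^(K+1))]
L = 1.46774 × (1 - 5×4.6408 + 4×6.8115) / ((1 - 1.46774) × (1 - 6.8115)) = 2.7224 passengers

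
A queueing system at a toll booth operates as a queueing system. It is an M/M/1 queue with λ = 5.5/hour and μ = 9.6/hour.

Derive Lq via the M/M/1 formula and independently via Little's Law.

Method 1 (direct): Lq = λ²/(μ(μ-λ)) = 30.25/(9.6 × 4.10) = 0.7685

Method 2 (Little's Law):
W = 1/(μ-λ) = 1/4.10 = 0.2439024
Wq = W - 1/μ = 0.2439024 - 0.1041667 = 0.139736
Lq = λWq = 5.5 × 0.139736 = 0.7685 ✔ (matches Method 1)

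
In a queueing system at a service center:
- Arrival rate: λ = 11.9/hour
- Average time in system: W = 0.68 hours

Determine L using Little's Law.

Little's Law: L = λW
L = 11.9 × 0.68 = 8.0920 customers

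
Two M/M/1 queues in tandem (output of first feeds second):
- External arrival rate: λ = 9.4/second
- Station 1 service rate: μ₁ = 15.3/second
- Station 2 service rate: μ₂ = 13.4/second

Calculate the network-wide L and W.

By Jackson's theorem, each station behaves as independent M/M/1.
Station 1: ρ₁ = 9.4/15.3 = 0.6144, L₁ = ρ₁/(1-ρ₁) = λ/(μ₁-λ) = 9.4/5.90 = 1.5932
Station 2: ρ₂ = 9.4/13.4 = 0.7015, L₂ = ρ₂/(1-ρ₂) = λ/(μ₂-λ) = 9.4/4.00 = 2.3500
Total: L = L₁ + L₂ = 1.5932 + 2.3500 = 3.9432
W = L/λ = 3.9432/9.4 = 0.4195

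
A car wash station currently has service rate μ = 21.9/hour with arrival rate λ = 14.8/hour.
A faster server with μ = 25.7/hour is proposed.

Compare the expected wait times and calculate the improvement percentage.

System 1: ρ₁ = 14.8/21.9 = 0.6758, W₁ = 1/(21.9-14.8) = 0.14085
System 2: ρ₂ = 14.8/25.7 = 0.5759, W₂ = 1/(25.7-14.8) = 0.091743
Improvement: (W₁-W₂)/W₁ = (0.14085-0.091743)/0.14085 = 34.86%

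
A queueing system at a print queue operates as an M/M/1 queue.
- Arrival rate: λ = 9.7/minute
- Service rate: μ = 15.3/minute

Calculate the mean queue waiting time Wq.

First, compute utilization: ρ = λ/μ = 9.7/15.3 = 0.6340
For M/M/1: Wq = λ/(μ(μ-λ))
Wq = 9.7/(15.3 × (15.3-9.7))
Wq = 9.7/(15.3 × 5.60)
Wq = 0.1132 minutes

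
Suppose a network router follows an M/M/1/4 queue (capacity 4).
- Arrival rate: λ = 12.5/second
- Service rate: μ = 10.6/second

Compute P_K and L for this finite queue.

ρ = λ/μ = 12.5/10.6 = 1.1792
P₀ = (1-ρ)/(1-ρ^(K+1)) = (1-1.1792)/(1-1.1792^5) = -0.1792/-1.2800 = 0.1400
P_K = P₀×ρ^K = 0.1400 × 1.1792^4 = 0.1400 × 1.9335 = 0.2707
Blocking probability P_4 = 0.2707 (27.07%)
L = ρ[1 - (K+1)ρ^K + Kρ^(K+1)] / [(1-ρ)(1-ρ^(K+1))]
L = 1.1792 × (1 - 5×1.933525 + 4×2.280013) / ((1 - 1.1792) × (1 - 2.280013)) = 2.3259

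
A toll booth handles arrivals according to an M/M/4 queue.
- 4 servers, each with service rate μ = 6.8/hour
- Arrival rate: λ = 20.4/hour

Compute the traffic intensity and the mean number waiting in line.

Traffic intensity: ρ = λ/(cμ) = 20.4/(4×6.8) = 0.7500
Since ρ = 0.7500 < 1, system is stable.
Offered load a = λ/μ = cρ = 20.4/6.8 = 3.0000
P₀ = [ Σₙ₌₀^3 aⁿ/n! + a^4/(4!(1-ρ)) ]⁻¹
Σ = a^0/0! + a^1/1! + a^2/2! + a^3/3! = 1.0000 + 3.0000 + 4.5000 + 4.5000 = 13.0000
a^4/(4!(1-ρ)) = 81.0000/(24 × 0.2500) = 13.5000
P₀ = 1/(13.0000 + 13.5000) = 0.03774
Lq = P₀·a^4·ρ / (4!(1-ρ)²) = 0.037736 × 81.0000 × 0.75000 / (24 × 0.062500) = 1.5283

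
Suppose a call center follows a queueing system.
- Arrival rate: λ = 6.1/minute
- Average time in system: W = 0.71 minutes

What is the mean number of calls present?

Little's Law: L = λW
L = 6.1 × 0.71 = 4.3310 calls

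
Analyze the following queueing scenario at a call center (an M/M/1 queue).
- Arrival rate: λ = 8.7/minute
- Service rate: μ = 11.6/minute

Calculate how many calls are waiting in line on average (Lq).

ρ = λ/μ = 8.7/11.6 = 0.7500
For M/M/1: Lq = λ²/(μ(μ-λ))
Lq = 75.69/(11.6 × 2.90)
Lq = 2.2500 calls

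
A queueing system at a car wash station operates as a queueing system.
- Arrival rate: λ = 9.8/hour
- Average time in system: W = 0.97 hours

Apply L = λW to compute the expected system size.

Little's Law: L = λW
L = 9.8 × 0.97 = 9.5060 cars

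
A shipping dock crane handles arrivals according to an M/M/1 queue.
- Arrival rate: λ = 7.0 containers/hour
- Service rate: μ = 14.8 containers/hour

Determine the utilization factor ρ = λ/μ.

Server utilization: ρ = λ/μ
ρ = 7.0/14.8 = 0.4730
The server is busy 47.30% of the time.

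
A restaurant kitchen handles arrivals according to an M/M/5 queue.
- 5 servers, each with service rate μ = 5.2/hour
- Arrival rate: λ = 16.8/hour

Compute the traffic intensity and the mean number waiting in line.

Traffic intensity: ρ = λ/(cμ) = 16.8/(5×5.2) = 0.6462
Since ρ = 0.6462 < 1, system is stable.
Offered load a = λ/μ = cρ = 16.8/5.2 = 3.2308
P₀ = [ Σₙ₌₀^4 aⁿ/n! + a^5/(5!(1-ρ)) ]⁻¹
Σ = a^0/0! + a^1/1! + a^2/2! + a^3/3! + a^4/4! = 1.0000 + 3.2308 + 5.2189 + 5.6204 + 4.5395 = 19.6096
a^5/(5!(1-ρ)) = 351.9895/(120 × 0.353846) = 8.2896
P₀ = 1/(19.6096 + 8.2896) = 0.03584
Lq = P₀·a^5·ρ / (5!(1-ρ)²) = 0.03584 × 351.9895 × 0.6462 / (120 × 0.1252) = 0.5426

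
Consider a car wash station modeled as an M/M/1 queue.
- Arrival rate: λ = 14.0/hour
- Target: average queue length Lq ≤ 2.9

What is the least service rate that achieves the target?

For M/M/1: Lq = λ²/(μ(μ-λ))
Need Lq ≤ 2.9, i.e. μ(μ-λ) ≥ λ²/2.9
μ² - 14.0μ - 196.00/2.9 ≥ 0  →  μ² - 14.0μ - 67.5862 ≥ 0
Quadratic formula (positive root): μ = [λ + √(λ² + 4×67.5862)]/2
Discriminant: 196.00 + 4×67.5862 = 466.3448, √466.3448 = 21.5950
μ ≥ (14.0 + 21.5950)/2 = 17.7975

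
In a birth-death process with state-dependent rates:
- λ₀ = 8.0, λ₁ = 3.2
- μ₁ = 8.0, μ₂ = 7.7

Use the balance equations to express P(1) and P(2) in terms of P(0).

Balance equations:
State 0: λ₀P₀ = μ₁P₁ → P₁ = (λ₀/μ₁)P₀ = (8.0/8.0)P₀ = 1.0000P₀
State 1: P₂ = (λ₀λ₁)/(μ₁μ₂)P₀ = (8.0×3.2)/(8.0×7.7)P₀ = 0.4156P₀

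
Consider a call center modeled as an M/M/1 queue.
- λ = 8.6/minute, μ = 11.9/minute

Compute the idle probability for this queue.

ρ = λ/μ = 8.6/11.9 = 0.7227
P(0) = 1 - ρ = 1 - 0.7227 = 0.2773
The server is idle 27.73% of the time.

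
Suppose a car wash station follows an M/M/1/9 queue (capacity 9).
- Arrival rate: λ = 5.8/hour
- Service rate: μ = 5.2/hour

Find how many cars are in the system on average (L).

ρ = λ/μ = 5.8/5.2 = 1.11538
P₀ = (1-ρ)/(1-ρ^(K+1)) = (1-1.11538)/(1-1.11538^10) = -0.11538/-1.9801 = 0.05827
P_K = P₀×ρ^K = 0.05827 × 1.11538^9 = 0.05827 × 2.6718 = 0.1557
L = ρ[1 - (K+1)ρ^K + Kρ^(K+1)] / [(1-ρ)(1-ρ^(K+1))]
L = 1.11538 × (1 - 10×2.671811 + 9×2.980084) / ((1 - 1.11538) × (1 - 2.980084)) = 5.3833 cars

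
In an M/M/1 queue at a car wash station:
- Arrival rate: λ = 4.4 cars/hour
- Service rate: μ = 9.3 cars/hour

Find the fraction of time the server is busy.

Server utilization: ρ = λ/μ
ρ = 4.4/9.3 = 0.4731
The server is busy 47.31% of the time.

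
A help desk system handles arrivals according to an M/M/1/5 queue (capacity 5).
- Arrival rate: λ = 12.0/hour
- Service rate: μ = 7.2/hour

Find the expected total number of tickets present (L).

ρ = λ/μ = 12.0/7.2 = 1.66667
P₀ = (1-ρ)/(1-ρ^(K+1)) = (1-1.66667)/(1-1.66667^6) = -0.6667/-20.4337 = 0.03263
P_K = P₀×ρ^K = 0.03263 × 1.66667^5 = 0.03263 × 12.8602 = 0.4196
L = ρ[1 - (K+1)ρ^K + Kρ^(K+1)] / [(1-ρ)(1-ρ^(K+1))]
L = 1.66667 × (1 - 6×12.8602 + 5×21.4337) / ((1 - 1.66667) × (1 - 21.4337)) = 3.7936 tickets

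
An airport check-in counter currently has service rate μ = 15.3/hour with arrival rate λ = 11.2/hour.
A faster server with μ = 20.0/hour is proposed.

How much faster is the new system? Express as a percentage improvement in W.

System 1: ρ₁ = 11.2/15.3 = 0.7320, W₁ = 1/(15.3-11.2) = 0.24390
System 2: ρ₂ = 11.2/20.0 = 0.5600, W₂ = 1/(20.0-11.2) = 0.11364
Improvement: (W₁-W₂)/W₁ = (0.24390-0.11364)/0.24390 = 53.41%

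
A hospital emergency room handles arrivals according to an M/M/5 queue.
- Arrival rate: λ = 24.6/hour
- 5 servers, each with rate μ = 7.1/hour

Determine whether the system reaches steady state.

Stability requires ρ = λ/(cμ) < 1
ρ = 24.6/(5 × 7.1) = 24.6/35.50 = 0.6930
Since 0.6930 < 1, the system is STABLE.
The servers are busy 69.30% of the time.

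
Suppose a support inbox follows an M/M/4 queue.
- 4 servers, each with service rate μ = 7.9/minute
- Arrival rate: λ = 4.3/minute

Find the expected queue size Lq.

Traffic intensity: ρ = λ/(cμ) = 4.3/(4×7.9) = 0.1361
Since ρ = 0.1361 < 1, system is stable.
Offered load a = λ/μ = cρ = 4.3/7.9 = 0.5443
P₀ = [ Σₙ₌₀^3 aⁿ/n! + a^4/(4!(1-ρ)) ]⁻¹
Σ = a^0/0! + a^1/1! + a^2/2! + a^3/3! = 1.0000 + 0.5443 + 0.1481 + 0.02688 = 1.7193
a^4/(4!(1-ρ)) = 0.08777/(24 × 0.8639) = 0.004233
P₀ = 1/(1.7193 + 0.004233) = 0.5802
Lq = P₀·a^4·ρ / (4!(1-ρ)²) = 0.5802 × 0.08777 × 0.1361 / (24 × 0.7464) = 0.0003869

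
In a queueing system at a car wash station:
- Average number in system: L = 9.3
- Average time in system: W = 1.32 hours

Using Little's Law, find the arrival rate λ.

Little's Law: L = λW, so λ = L/W
λ = 9.3/1.32 = 7.0455 cars/hour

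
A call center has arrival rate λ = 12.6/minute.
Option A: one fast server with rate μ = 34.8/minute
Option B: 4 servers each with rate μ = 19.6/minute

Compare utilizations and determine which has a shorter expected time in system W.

Option A: single server μ = 34.8 (M/M/1)
  ρ_A = 12.6/34.8 = 0.3621
  W_A = 1/(μ-λ) = 1/(34.8-12.6) = 1/22.20 = 0.04505

Option B: 4 servers μ = 19.6 (M/M/4)
  ρ_B = λ/(cμ) = 12.6/(4×19.6) = 0.1607
  Offered load a = λ/μ = cρ = 12.6/19.6 = 0.6429
  P₀ = [ Σₙ₌₀^3 aⁿ/n! + a^4/(4!(1-ρ)) ]⁻¹
  Σ = a^0/0! + a^1/1! + a^2/2! + a^3/3! = 1.0000 + 0.6429 + 0.2066 + 0.04428 = 1.8938
  a^4/(4!(1-ρ)) = 0.1708/(24 × 0.8393) = 0.008479
  P₀ = 1/(1.8938 + 0.008479) = 0.5257
  Lq = P₀·a^4·ρ / (4!(1-ρ)²) = 0.5257 × 0.1708 × 0.1607 / (24 × 0.7044) = 0.0008535
  Wq_B = Lq/λ = 0.0008535/12.6 = 0.00006774
  W_B = Wq_B + 1/μ = 0.00006774 + 0.05102 = 0.05109

Since W_A = 0.04505 < W_B = 0.05109, Option A (single fast server) has the shorter time in system.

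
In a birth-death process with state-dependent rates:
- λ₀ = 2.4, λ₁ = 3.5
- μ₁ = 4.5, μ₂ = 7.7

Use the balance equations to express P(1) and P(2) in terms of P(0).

Balance equations:
State 0: λ₀P₀ = μ₁P₁ → P₁ = (λ₀/μ₁)P₀ = (2.4/4.5)P₀ = 0.5333P₀
State 1: P₂ = (λ₀λ₁)/(μ₁μ₂)P₀ = (2.4×3.5)/(4.5×7.7)P₀ = 0.2424P₀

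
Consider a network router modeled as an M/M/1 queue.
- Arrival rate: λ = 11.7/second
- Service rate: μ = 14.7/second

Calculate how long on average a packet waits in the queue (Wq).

First, compute utilization: ρ = λ/μ = 11.7/14.7 = 0.7959
For M/M/1: Wq = λ/(μ(μ-λ))
Wq = 11.7/(14.7 × (14.7-11.7))
Wq = 11.7/(14.7 × 3.00)
Wq = 0.2653 seconds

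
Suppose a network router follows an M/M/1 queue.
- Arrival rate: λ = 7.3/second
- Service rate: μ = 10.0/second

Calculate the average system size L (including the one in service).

ρ = λ/μ = 7.3/10.0 = 0.7300
For M/M/1: L = λ/(μ-λ)
L = 7.3/(10.0-7.3) = 7.3/2.70
L = 2.7037 packets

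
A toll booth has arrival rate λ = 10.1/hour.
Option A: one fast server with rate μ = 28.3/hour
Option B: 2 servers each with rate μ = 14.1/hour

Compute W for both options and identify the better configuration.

Option A: single server μ = 28.3 (M/M/1)
  ρ_A = 10.1/28.3 = 0.3569
  W_A = 1/(μ-λ) = 1/(28.3-10.1) = 1/18.20 = 0.05495

Option B: 2 servers μ = 14.1 (M/M/2)
  ρ_B = λ/(cμ) = 10.1/(2×14.1) = 0.3582
  Offered load a = λ/μ = cρ = 10.1/14.1 = 0.7163
  P₀ = [ Σₙ₌₀^1 aⁿ/n! + a^2/(2!(1-ρ)) ]⁻¹
  Σ = a^0/0! + a^1/1! = 1.0000 + 0.7163 = 1.7163
  a^2/(2!(1-ρ)) = 0.5131/(2 × 0.6418) = 0.3997
  P₀ = 1/(1.7163 + 0.3997) = 0.4726
  Lq = P₀·a^2·ρ / (2!(1-ρ)²) = 0.4726 × 0.5131 × 0.3582 / (2 × 0.4120) = 0.1054
  Wq_B = Lq/λ = 0.1054/10.1 = 0.01044
  W_B = Wq_B + 1/μ = 0.01044 + 0.07092 = 0.08136

Since W_A = 0.05495 < W_B = 0.08136, Option A (single fast server) has the shorter time in system.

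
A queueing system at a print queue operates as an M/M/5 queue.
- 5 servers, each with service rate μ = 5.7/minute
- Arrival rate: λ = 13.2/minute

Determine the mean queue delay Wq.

Traffic intensity: ρ = λ/(cμ) = 13.2/(5×5.7) = 0.4632
Since ρ = 0.4632 < 1, system is stable.
Offered load a = λ/μ = cρ = 13.2/5.7 = 2.3158
P₀ = [ Σₙ₌₀^4 aⁿ/n! + a^5/(5!(1-ρ)) ]⁻¹
Σ = a^0/0! + a^1/1! + a^2/2! + a^3/3! + a^4/4! = 1.0000 + 2.3158 + 2.6814 + 2.0699 + 1.1984 = 9.2655
a^5/(5!(1-ρ)) = 66.6032/(120 × 0.53684) = 1.0339
P₀ = 1/(9.2655 + 1.0339) = 0.09709
Lq = P₀·a^5·ρ / (5!(1-ρ)²) = 0.0970936 × 66.6032 × 0.463158 / (120 × 0.288199) = 0.08660
Wq = Lq/λ = 0.08660/13.2 = 0.006561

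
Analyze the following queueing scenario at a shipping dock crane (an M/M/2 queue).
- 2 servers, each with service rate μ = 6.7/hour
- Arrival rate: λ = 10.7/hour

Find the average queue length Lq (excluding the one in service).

Traffic intensity: ρ = λ/(cμ) = 10.7/(2×6.7) = 0.7985
Since ρ = 0.7985 < 1, system is stable.
Offered load a = λ/μ = cρ = 10.7/6.7 = 1.5970
P₀ = [ Σₙ₌₀^1 aⁿ/n! + a^2/(2!(1-ρ)) ]⁻¹
Σ = a^0/0! + a^1/1! = 1.0000 + 1.5970 = 2.5970
a^2/(2!(1-ρ)) = 2.55046/(2 × 0.201493) = 6.3289
P₀ = 1/(2.5970 + 6.3289) = 0.1120
Lq = P₀·a^2·ρ / (2!(1-ρ)²) = 0.11203 × 2.5505 × 0.79851 / (2 × 0.040599) = 2.8099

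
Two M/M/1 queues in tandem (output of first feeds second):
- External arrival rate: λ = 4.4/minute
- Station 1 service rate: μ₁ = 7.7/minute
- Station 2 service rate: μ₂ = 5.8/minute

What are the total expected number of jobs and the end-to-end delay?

By Jackson's theorem, each station behaves as independent M/M/1.
Station 1: ρ₁ = 4.4/7.7 = 0.5714, L₁ = ρ₁/(1-ρ₁) = λ/(μ₁-λ) = 4.4/3.30 = 1.3333
Station 2: ρ₂ = 4.4/5.8 = 0.7586, L₂ = ρ₂/(1-ρ₂) = λ/(μ₂-λ) = 4.4/1.40 = 3.1429
Total: L = L₁ + L₂ = 1.3333 + 3.1429 = 4.4762
W = L/λ = 4.4762/4.4 = 1.0173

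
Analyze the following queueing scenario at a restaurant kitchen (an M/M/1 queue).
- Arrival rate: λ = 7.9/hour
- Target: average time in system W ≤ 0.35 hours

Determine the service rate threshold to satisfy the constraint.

For M/M/1: W = 1/(μ-λ)
Need W ≤ 0.35, so 1/(μ-λ) ≤ 0.35
μ - λ ≥ 1/0.35 = 2.8571
μ ≥ 7.9 + 2.8571 = 10.7571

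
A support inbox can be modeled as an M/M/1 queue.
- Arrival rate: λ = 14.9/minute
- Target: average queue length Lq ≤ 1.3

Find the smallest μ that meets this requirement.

For M/M/1: Lq = λ²/(μ(μ-λ))
Need Lq ≤ 1.3, i.e. μ(μ-λ) ≥ λ²/1.3
μ² - 14.9μ - 222.01/1.3 ≥ 0  →  μ² - 14.9μ - 170.77692 ≥ 0
Quadratic formula (positive root): μ = [λ + √(λ² + 4×170.77692)]/2
Discriminant: 222.01 + 4×170.77692 = 905.1177, √905.1177 = 30.0852
μ ≥ (14.9 + 30.0852)/2 = 22.4926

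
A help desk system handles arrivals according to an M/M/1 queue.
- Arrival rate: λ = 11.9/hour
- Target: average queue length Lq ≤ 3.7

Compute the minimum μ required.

For M/M/1: Lq = λ²/(μ(μ-λ))
Need Lq ≤ 3.7, i.e. μ(μ-λ) ≥ λ²/3.7
μ² - 11.9μ - 141.61/3.7 ≥ 0  →  μ² - 11.9μ - 38.27297 ≥ 0
Quadratic formula (positive root): μ = [λ + √(λ² + 4×38.27297)]/2
Discriminant: 141.61 + 4×38.27297 = 294.7019, √294.7019 = 17.1669
μ ≥ (11.9 + 17.1669)/2 = 14.5334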